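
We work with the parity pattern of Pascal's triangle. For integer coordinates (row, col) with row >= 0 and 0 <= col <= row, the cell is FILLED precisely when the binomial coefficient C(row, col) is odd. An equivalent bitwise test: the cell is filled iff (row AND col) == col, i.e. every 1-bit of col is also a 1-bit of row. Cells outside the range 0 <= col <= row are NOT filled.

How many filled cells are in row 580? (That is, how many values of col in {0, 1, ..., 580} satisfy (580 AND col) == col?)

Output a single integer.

Answer: 8

Derivation:
580 in binary = 1001000100
popcount(580) = number of 1-bits in 1001000100 = 3
A col c satisfies (580 AND c) == c iff every set bit of c is also set in 580; each of the 3 set bits of 580 can independently be on or off in c.
count = 2^3 = 8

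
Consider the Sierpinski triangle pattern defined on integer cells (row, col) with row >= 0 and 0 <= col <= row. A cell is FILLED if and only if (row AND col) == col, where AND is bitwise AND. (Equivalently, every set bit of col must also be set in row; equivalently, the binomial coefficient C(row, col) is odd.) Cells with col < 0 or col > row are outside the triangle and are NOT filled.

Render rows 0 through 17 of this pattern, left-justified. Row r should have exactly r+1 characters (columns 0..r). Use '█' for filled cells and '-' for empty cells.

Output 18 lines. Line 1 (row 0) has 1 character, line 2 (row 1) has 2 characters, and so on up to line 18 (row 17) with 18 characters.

r0=0: █
r1=1: ██
r2=10: █-█
r3=11: ████
r4=100: █---█
r5=101: ██--██
r6=110: █-█-█-█
r7=111: ████████
r8=1000: █-------█
r9=1001: ██------██
r10=1010: █-█-----█-█
r11=1011: ████----████
r12=1100: █---█---█---█
r13=1101: ██--██--██--██
r14=1110: █-█-█-█-█-█-█-█
r15=1111: ████████████████
r16=10000: █---------------█
r17=10001: ██--------------██

Answer: █
██
█-█
████
█---█
██--██
█-█-█-█
████████
█-------█
██------██
█-█-----█-█
████----████
█---█---█---█
██--██--██--██
█-█-█-█-█-█-█-█
████████████████
█---------------█
██--------------██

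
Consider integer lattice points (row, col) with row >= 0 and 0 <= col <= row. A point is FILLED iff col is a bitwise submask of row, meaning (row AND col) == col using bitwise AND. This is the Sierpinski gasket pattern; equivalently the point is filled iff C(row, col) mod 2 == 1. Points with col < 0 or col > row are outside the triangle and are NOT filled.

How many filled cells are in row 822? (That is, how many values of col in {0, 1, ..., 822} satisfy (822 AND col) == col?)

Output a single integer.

Answer: 64

Derivation:
822 in binary = 1100110110
popcount(822) = number of 1-bits in 1100110110 = 6
A col c satisfies (822 AND c) == c iff every set bit of c is also set in 822; each of the 6 set bits of 822 can independently be on or off in c.
count = 2^6 = 64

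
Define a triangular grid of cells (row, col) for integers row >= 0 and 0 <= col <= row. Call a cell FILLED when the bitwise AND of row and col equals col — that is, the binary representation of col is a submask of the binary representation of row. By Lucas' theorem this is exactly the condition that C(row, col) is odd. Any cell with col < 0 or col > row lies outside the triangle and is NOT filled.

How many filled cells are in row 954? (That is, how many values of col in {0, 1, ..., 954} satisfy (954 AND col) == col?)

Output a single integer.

954 in binary = 1110111010
popcount(954) = number of 1-bits in 1110111010 = 7
A col c satisfies (954 AND c) == c iff every set bit of c is also set in 954; each of the 7 set bits of 954 can independently be on or off in c.
count = 2^7 = 128

Answer: 128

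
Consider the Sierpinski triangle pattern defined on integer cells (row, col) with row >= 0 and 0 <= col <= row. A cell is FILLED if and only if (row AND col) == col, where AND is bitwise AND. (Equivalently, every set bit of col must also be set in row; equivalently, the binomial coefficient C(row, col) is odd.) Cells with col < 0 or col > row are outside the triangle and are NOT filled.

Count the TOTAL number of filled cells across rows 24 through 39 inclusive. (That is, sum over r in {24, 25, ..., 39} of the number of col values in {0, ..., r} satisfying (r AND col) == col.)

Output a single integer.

r24=11000 pc2: +4 =4
r25=11001 pc3: +8 =12
r26=11010 pc3: +8 =20
r27=11011 pc4: +16 =36
r28=11100 pc3: +8 =44
r29=11101 pc4: +16 =60
r30=11110 pc4: +16 =76
r31=11111 pc5: +32 =108
r32=100000 pc1: +2 =110
r33=100001 pc2: +4 =114
r34=100010 pc2: +4 =118
r35=100011 pc3: +8 =126
r36=100100 pc2: +4 =130
r37=100101 pc3: +8 =138
r38=100110 pc3: +8 =146
r39=100111 pc4: +16 =162

Answer: 162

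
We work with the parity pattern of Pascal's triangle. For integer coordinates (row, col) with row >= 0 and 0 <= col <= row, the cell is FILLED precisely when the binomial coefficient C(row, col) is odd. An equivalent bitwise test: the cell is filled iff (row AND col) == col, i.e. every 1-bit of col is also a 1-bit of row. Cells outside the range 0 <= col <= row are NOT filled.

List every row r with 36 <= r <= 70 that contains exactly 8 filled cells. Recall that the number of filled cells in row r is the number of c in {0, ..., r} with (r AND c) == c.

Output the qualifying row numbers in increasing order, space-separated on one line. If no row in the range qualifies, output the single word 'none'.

Answer: 37 38 41 42 44 49 50 52 56 67 69 70

Derivation:
Row r has 2^popcount(r) filled cells, so we need popcount(r) = log2(8) = 3.
Scan r = 36..70 and keep those with exactly 3 one-bits:
r=36=100100 popcount=2 -> skip
r=37=100101 popcount=3 -> KEEP
r=38=100110 popcount=3 -> KEEP
r=39=100111 popcount=4 -> skip
r=40=101000 popcount=2 -> skip
r=41=101001 popcount=3 -> KEEP
r=42=101010 popcount=3 -> KEEP
r=43=101011 popcount=4 -> skip
r=44=101100 popcount=3 -> KEEP
r=45=101101 popcount=4 -> skip
r=46=101110 popcount=4 -> skip
r=47=101111 popcount=5 -> skip
r=48=110000 popcount=2 -> skip
r=49=110001 popcount=3 -> KEEP
r=50=110010 popcount=3 -> KEEP
r=51=110011 popcount=4 -> skip
r=52=110100 popcount=3 -> KEEP
r=53=110101 popcount=4 -> skip
r=54=110110 popcount=4 -> skip
r=55=110111 popcount=5 -> skip
r=56=111000 popcount=3 -> KEEP
r=57=111001 popcount=4 -> skip
r=58=111010 popcount=4 -> skip
r=59=111011 popcount=5 -> skip
r=60=111100 popcount=4 -> skip
r=61=111101 popcount=5 -> skip
r=62=111110 popcount=5 -> skip
r=63=111111 popcount=6 -> skip
r=64=1000000 popcount=1 -> skip
r=65=1000001 popcount=2 -> skip
r=66=1000010 popcount=2 -> skip
r=67=1000011 popcount=3 -> KEEP
r=68=1000100 popcount=2 -> skip
r=69=1000101 popcount=3 -> KEEP
r=70=1000110 popcount=3 -> KEEP
Kept rows: 37 38 41 42 44 49 50 52 56 67 69 70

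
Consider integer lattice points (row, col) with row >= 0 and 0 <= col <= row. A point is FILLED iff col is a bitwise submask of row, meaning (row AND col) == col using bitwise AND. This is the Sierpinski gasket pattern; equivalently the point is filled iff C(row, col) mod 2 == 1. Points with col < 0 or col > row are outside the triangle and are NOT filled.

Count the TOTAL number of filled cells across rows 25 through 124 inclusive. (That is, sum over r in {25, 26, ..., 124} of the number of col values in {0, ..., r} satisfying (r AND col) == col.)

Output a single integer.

Answer: 1792

Derivation:
r25=11001 pc3: +8 =8
r26=11010 pc3: +8 =16
r27=11011 pc4: +16 =32
r28=11100 pc3: +8 =40
r29=11101 pc4: +16 =56
r30=11110 pc4: +16 =72
r31=11111 pc5: +32 =104
r32=100000 pc1: +2 =106
r33=100001 pc2: +4 =110
r34=100010 pc2: +4 =114
r35=100011 pc3: +8 =122
r36=100100 pc2: +4 =126
r37=100101 pc3: +8 =134
r38=100110 pc3: +8 =142
r39=100111 pc4: +16 =158
r40=101000 pc2: +4 =162
r41=101001 pc3: +8 =170
r42=101010 pc3: +8 =178
r43=101011 pc4: +16 =194
r44=101100 pc3: +8 =202
r45=101101 pc4: +16 =218
r46=101110 pc4: +16 =234
r47=101111 pc5: +32 =266
r48=110000 pc2: +4 =270
r49=110001 pc3: +8 =278
r50=110010 pc3: +8 =286
r51=110011 pc4: +16 =302
r52=110100 pc3: +8 =310
r53=110101 pc4: +16 =326
r54=110110 pc4: +16 =342
r55=110111 pc5: +32 =374
r56=111000 pc3: +8 =382
r57=111001 pc4: +16 =398
r58=111010 pc4: +16 =414
r59=111011 pc5: +32 =446
r60=111100 pc4: +16 =462
r61=111101 pc5: +32 =494
r62=111110 pc5: +32 =526
r63=111111 pc6: +64 =590
r64=1000000 pc1: +2 =592
r65=1000001 pc2: +4 =596
r66=1000010 pc2: +4 =600
r67=1000011 pc3: +8 =608
r68=1000100 pc2: +4 =612
r69=1000101 pc3: +8 =620
r70=1000110 pc3: +8 =628
r71=1000111 pc4: +16 =644
r72=1001000 pc2: +4 =648
r73=1001001 pc3: +8 =656
r74=1001010 pc3: +8 =664
r75=1001011 pc4: +16 =680
r76=1001100 pc3: +8 =688
r77=1001101 pc4: +16 =704
r78=1001110 pc4: +16 =720
r79=1001111 pc5: +32 =752
r80=1010000 pc2: +4 =756
r81=1010001 pc3: +8 =764
r82=1010010 pc3: +8 =772
r83=1010011 pc4: +16 =788
r84=1010100 pc3: +8 =796
r85=1010101 pc4: +16 =812
r86=1010110 pc4: +16 =828
r87=1010111 pc5: +32 =860
r88=1011000 pc3: +8 =868
r89=1011001 pc4: +16 =884
r90=1011010 pc4: +16 =900
r91=1011011 pc5: +32 =932
r92=1011100 pc4: +16 =948
r93=1011101 pc5: +32 =980
r94=1011110 pc5: +32 =1012
r95=1011111 pc6: +64 =1076
r96=1100000 pc2: +4 =1080
r97=1100001 pc3: +8 =1088
r98=1100010 pc3: +8 =1096
r99=1100011 pc4: +16 =1112
r100=1100100 pc3: +8 =1120
r101=1100101 pc4: +16 =1136
r102=1100110 pc4: +16 =1152
r103=1100111 pc5: +32 =1184
r104=1101000 pc3: +8 =1192
r105=1101001 pc4: +16 =1208
r106=1101010 pc4: +16 =1224
r107=1101011 pc5: +32 =1256
r108=1101100 pc4: +16 =1272
r109=1101101 pc5: +32 =1304
r110=1101110 pc5: +32 =1336
r111=1101111 pc6: +64 =1400
r112=1110000 pc3: +8 =1408
r113=1110001 pc4: +16 =1424
r114=1110010 pc4: +16 =1440
r115=1110011 pc5: +32 =1472
r116=1110100 pc4: +16 =1488
r117=1110101 pc5: +32 =1520
r118=1110110 pc5: +32 =1552
r119=1110111 pc6: +64 =1616
r120=1111000 pc4: +16 =1632
r121=1111001 pc5: +32 =1664
r122=1111010 pc5: +32 =1696
r123=1111011 pc6: +64 =1760
r124=1111100 pc5: +32 =1792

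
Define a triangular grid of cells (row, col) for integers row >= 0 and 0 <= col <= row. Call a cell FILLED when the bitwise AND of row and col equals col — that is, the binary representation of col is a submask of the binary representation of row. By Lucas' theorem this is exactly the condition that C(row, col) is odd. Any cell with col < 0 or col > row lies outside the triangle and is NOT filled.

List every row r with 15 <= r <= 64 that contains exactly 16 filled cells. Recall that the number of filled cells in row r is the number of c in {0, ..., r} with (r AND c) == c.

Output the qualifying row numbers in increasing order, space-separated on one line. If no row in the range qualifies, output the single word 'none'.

Row r has 2^popcount(r) filled cells, so we need popcount(r) = log2(16) = 4.
Scan r = 15..64 and keep those with exactly 4 one-bits:
r=15=1111 popcount=4 -> KEEP
r=16=10000 popcount=1 -> skip
r=17=10001 popcount=2 -> skip
r=18=10010 popcount=2 -> skip
r=19=10011 popcount=3 -> skip
r=20=10100 popcount=2 -> skip
r=21=10101 popcount=3 -> skip
r=22=10110 popcount=3 -> skip
r=23=10111 popcount=4 -> KEEP
r=24=11000 popcount=2 -> skip
r=25=11001 popcount=3 -> skip
r=26=11010 popcount=3 -> skip
r=27=11011 popcount=4 -> KEEP
r=28=11100 popcount=3 -> skip
r=29=11101 popcount=4 -> KEEP
r=30=11110 popcount=4 -> KEEP
r=31=11111 popcount=5 -> skip
r=32=100000 popcount=1 -> skip
r=33=100001 popcount=2 -> skip
r=34=100010 popcount=2 -> skip
r=35=100011 popcount=3 -> skip
r=36=100100 popcount=2 -> skip
r=37=100101 popcount=3 -> skip
r=38=100110 popcount=3 -> skip
r=39=100111 popcount=4 -> KEEP
r=40=101000 popcount=2 -> skip
r=41=101001 popcount=3 -> skip
r=42=101010 popcount=3 -> skip
r=43=101011 popcount=4 -> KEEP
r=44=101100 popcount=3 -> skip
r=45=101101 popcount=4 -> KEEP
r=46=101110 popcount=4 -> KEEP
r=47=101111 popcount=5 -> skip
r=48=110000 popcount=2 -> skip
r=49=110001 popcount=3 -> skip
r=50=110010 popcount=3 -> skip
r=51=110011 popcount=4 -> KEEP
r=52=110100 popcount=3 -> skip
r=53=110101 popcount=4 -> KEEP
r=54=110110 popcount=4 -> KEEP
r=55=110111 popcount=5 -> skip
r=56=111000 popcount=3 -> skip
r=57=111001 popcount=4 -> KEEP
r=58=111010 popcount=4 -> KEEP
r=59=111011 popcount=5 -> skip
r=60=111100 popcount=4 -> KEEP
r=61=111101 popcount=5 -> skip
r=62=111110 popcount=5 -> skip
r=63=111111 popcount=6 -> skip
r=64=1000000 popcount=1 -> skip
Kept rows: 15 23 27 29 30 39 43 45 46 51 53 54 57 58 60

Answer: 15 23 27 29 30 39 43 45 46 51 53 54 57 58 60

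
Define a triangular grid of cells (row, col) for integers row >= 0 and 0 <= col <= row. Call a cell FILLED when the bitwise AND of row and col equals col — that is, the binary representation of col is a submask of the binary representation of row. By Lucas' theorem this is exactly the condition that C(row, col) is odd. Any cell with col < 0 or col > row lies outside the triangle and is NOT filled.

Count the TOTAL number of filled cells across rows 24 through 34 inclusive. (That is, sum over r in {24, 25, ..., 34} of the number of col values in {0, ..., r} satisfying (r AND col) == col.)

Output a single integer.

Answer: 118

Derivation:
r24=11000 pc2: +4 =4
r25=11001 pc3: +8 =12
r26=11010 pc3: +8 =20
r27=11011 pc4: +16 =36
r28=11100 pc3: +8 =44
r29=11101 pc4: +16 =60
r30=11110 pc4: +16 =76
r31=11111 pc5: +32 =108
r32=100000 pc1: +2 =110
r33=100001 pc2: +4 =114
r34=100010 pc2: +4 =118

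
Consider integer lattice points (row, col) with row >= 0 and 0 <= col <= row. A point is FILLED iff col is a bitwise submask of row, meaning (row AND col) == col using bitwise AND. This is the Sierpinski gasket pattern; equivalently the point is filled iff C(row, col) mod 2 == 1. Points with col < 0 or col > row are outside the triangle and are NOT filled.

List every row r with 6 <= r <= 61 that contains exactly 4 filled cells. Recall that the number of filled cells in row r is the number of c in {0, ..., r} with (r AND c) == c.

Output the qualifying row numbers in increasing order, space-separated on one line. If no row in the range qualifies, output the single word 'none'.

Answer: 6 9 10 12 17 18 20 24 33 34 36 40 48

Derivation:
Row r has 2^popcount(r) filled cells, so we need popcount(r) = log2(4) = 2.
Scan r = 6..61 and keep those with exactly 2 one-bits:
r=6=110 popcount=2 -> KEEP
r=7=111 popcount=3 -> skip
r=8=1000 popcount=1 -> skip
r=9=1001 popcount=2 -> KEEP
r=10=1010 popcount=2 -> KEEP
r=11=1011 popcount=3 -> skip
r=12=1100 popcount=2 -> KEEP
r=13=1101 popcount=3 -> skip
r=14=1110 popcount=3 -> skip
r=15=1111 popcount=4 -> skip
r=16=10000 popcount=1 -> skip
r=17=10001 popcount=2 -> KEEP
r=18=10010 popcount=2 -> KEEP
r=19=10011 popcount=3 -> skip
r=20=10100 popcount=2 -> KEEP
r=21=10101 popcount=3 -> skip
r=22=10110 popcount=3 -> skip
r=23=10111 popcount=4 -> skip
r=24=11000 popcount=2 -> KEEP
r=25=11001 popcount=3 -> skip
r=26=11010 popcount=3 -> skip
r=27=11011 popcount=4 -> skip
r=28=11100 popcount=3 -> skip
r=29=11101 popcount=4 -> skip
r=30=11110 popcount=4 -> skip
r=31=11111 popcount=5 -> skip
r=32=100000 popcount=1 -> skip
r=33=100001 popcount=2 -> KEEP
r=34=100010 popcount=2 -> KEEP
r=35=100011 popcount=3 -> skip
r=36=100100 popcount=2 -> KEEP
r=37=100101 popcount=3 -> skip
r=38=100110 popcount=3 -> skip
r=39=100111 popcount=4 -> skip
r=40=101000 popcount=2 -> KEEP
r=41=101001 popcount=3 -> skip
r=42=101010 popcount=3 -> skip
r=43=101011 popcount=4 -> skip
r=44=101100 popcount=3 -> skip
r=45=101101 popcount=4 -> skip
r=46=101110 popcount=4 -> skip
r=47=101111 popcount=5 -> skip
r=48=110000 popcount=2 -> KEEP
r=49=110001 popcount=3 -> skip
r=50=110010 popcount=3 -> skip
r=51=110011 popcount=4 -> skip
r=52=110100 popcount=3 -> skip
r=53=110101 popcount=4 -> skip
r=54=110110 popcount=4 -> skip
r=55=110111 popcount=5 -> skip
r=56=111000 popcount=3 -> skip
r=57=111001 popcount=4 -> skip
r=58=111010 popcount=4 -> skip
r=59=111011 popcount=5 -> skip
r=60=111100 popcount=4 -> skip
r=61=111101 popcount=5 -> skip
Kept rows: 6 9 10 12 17 18 20 24 33 34 36 40 48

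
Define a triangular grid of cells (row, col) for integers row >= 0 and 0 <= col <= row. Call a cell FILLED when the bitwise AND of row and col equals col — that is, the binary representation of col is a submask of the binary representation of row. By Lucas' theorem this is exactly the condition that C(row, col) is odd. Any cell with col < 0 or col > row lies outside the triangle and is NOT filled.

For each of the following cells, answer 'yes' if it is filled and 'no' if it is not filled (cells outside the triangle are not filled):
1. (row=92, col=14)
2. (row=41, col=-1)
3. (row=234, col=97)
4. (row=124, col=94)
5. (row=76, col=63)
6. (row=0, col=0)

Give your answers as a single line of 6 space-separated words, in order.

Answer: no no no no no yes

Derivation:
(92,14): row=0b1011100, col=0b1110, row AND col = 0b1100 = 12; 12 != 14 -> empty
(41,-1): col outside [0, 41] -> not filled
(234,97): row=0b11101010, col=0b1100001, row AND col = 0b1100000 = 96; 96 != 97 -> empty
(124,94): row=0b1111100, col=0b1011110, row AND col = 0b1011100 = 92; 92 != 94 -> empty
(76,63): row=0b1001100, col=0b111111, row AND col = 0b1100 = 12; 12 != 63 -> empty
(0,0): row=0b0, col=0b0, row AND col = 0b0 = 0; 0 == 0 -> filled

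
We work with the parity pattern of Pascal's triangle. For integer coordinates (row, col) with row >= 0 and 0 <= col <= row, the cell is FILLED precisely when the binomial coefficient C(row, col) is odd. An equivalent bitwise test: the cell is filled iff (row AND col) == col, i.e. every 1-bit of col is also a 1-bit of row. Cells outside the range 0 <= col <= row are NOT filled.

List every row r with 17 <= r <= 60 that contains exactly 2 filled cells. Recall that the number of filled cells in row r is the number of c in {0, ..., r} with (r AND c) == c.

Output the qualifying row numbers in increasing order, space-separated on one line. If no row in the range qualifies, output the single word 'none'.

Row r has 2^popcount(r) filled cells, so we need popcount(r) = log2(2) = 1.
Scan r = 17..60 and keep those with exactly 1 one-bits:
r=17=10001 popcount=2 -> skip
r=18=10010 popcount=2 -> skip
r=19=10011 popcount=3 -> skip
r=20=10100 popcount=2 -> skip
r=21=10101 popcount=3 -> skip
r=22=10110 popcount=3 -> skip
r=23=10111 popcount=4 -> skip
r=24=11000 popcount=2 -> skip
r=25=11001 popcount=3 -> skip
r=26=11010 popcount=3 -> skip
r=27=11011 popcount=4 -> skip
r=28=11100 popcount=3 -> skip
r=29=11101 popcount=4 -> skip
r=30=11110 popcount=4 -> skip
r=31=11111 popcount=5 -> skip
r=32=100000 popcount=1 -> KEEP
r=33=100001 popcount=2 -> skip
r=34=100010 popcount=2 -> skip
r=35=100011 popcount=3 -> skip
r=36=100100 popcount=2 -> skip
r=37=100101 popcount=3 -> skip
r=38=100110 popcount=3 -> skip
r=39=100111 popcount=4 -> skip
r=40=101000 popcount=2 -> skip
r=41=101001 popcount=3 -> skip
r=42=101010 popcount=3 -> skip
r=43=101011 popcount=4 -> skip
r=44=101100 popcount=3 -> skip
r=45=101101 popcount=4 -> skip
r=46=101110 popcount=4 -> skip
r=47=101111 popcount=5 -> skip
r=48=110000 popcount=2 -> skip
r=49=110001 popcount=3 -> skip
r=50=110010 popcount=3 -> skip
r=51=110011 popcount=4 -> skip
r=52=110100 popcount=3 -> skip
r=53=110101 popcount=4 -> skip
r=54=110110 popcount=4 -> skip
r=55=110111 popcount=5 -> skip
r=56=111000 popcount=3 -> skip
r=57=111001 popcount=4 -> skip
r=58=111010 popcount=4 -> skip
r=59=111011 popcount=5 -> skip
r=60=111100 popcount=4 -> skip
Kept rows: 32

Answer: 32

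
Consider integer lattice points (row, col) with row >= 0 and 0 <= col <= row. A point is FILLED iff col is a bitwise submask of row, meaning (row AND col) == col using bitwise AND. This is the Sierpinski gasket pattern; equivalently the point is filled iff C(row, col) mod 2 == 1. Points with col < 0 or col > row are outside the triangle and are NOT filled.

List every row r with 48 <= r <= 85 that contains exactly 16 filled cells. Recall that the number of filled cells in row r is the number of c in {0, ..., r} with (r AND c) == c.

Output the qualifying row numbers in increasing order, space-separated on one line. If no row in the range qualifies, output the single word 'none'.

Answer: 51 53 54 57 58 60 71 75 77 78 83 85

Derivation:
Row r has 2^popcount(r) filled cells, so we need popcount(r) = log2(16) = 4.
Scan r = 48..85 and keep those with exactly 4 one-bits:
r=48=110000 popcount=2 -> skip
r=49=110001 popcount=3 -> skip
r=50=110010 popcount=3 -> skip
r=51=110011 popcount=4 -> KEEP
r=52=110100 popcount=3 -> skip
r=53=110101 popcount=4 -> KEEP
r=54=110110 popcount=4 -> KEEP
r=55=110111 popcount=5 -> skip
r=56=111000 popcount=3 -> skip
r=57=111001 popcount=4 -> KEEP
r=58=111010 popcount=4 -> KEEP
r=59=111011 popcount=5 -> skip
r=60=111100 popcount=4 -> KEEP
r=61=111101 popcount=5 -> skip
r=62=111110 popcount=5 -> skip
r=63=111111 popcount=6 -> skip
r=64=1000000 popcount=1 -> skip
r=65=1000001 popcount=2 -> skip
r=66=1000010 popcount=2 -> skip
r=67=1000011 popcount=3 -> skip
r=68=1000100 popcount=2 -> skip
r=69=1000101 popcount=3 -> skip
r=70=1000110 popcount=3 -> skip
r=71=1000111 popcount=4 -> KEEP
r=72=1001000 popcount=2 -> skip
r=73=1001001 popcount=3 -> skip
r=74=1001010 popcount=3 -> skip
r=75=1001011 popcount=4 -> KEEP
r=76=1001100 popcount=3 -> skip
r=77=1001101 popcount=4 -> KEEP
r=78=1001110 popcount=4 -> KEEP
r=79=1001111 popcount=5 -> skip
r=80=1010000 popcount=2 -> skip
r=81=1010001 popcount=3 -> skip
r=82=1010010 popcount=3 -> skip
r=83=1010011 popcount=4 -> KEEP
r=84=1010100 popcount=3 -> skip
r=85=1010101 popcount=4 -> KEEP
Kept rows: 51 53 54 57 58 60 71 75 77 78 83 85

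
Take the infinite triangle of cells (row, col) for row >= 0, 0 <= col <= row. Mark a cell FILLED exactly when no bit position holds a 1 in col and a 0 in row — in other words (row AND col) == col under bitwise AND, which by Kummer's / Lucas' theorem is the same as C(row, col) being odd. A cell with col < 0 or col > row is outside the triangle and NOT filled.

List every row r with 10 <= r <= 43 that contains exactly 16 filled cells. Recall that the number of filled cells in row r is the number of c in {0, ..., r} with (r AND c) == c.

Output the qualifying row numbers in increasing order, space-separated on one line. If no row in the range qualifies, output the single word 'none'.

Answer: 15 23 27 29 30 39 43

Derivation:
Row r has 2^popcount(r) filled cells, so we need popcount(r) = log2(16) = 4.
Scan r = 10..43 and keep those with exactly 4 one-bits:
r=10=1010 popcount=2 -> skip
r=11=1011 popcount=3 -> skip
r=12=1100 popcount=2 -> skip
r=13=1101 popcount=3 -> skip
r=14=1110 popcount=3 -> skip
r=15=1111 popcount=4 -> KEEP
r=16=10000 popcount=1 -> skip
r=17=10001 popcount=2 -> skip
r=18=10010 popcount=2 -> skip
r=19=10011 popcount=3 -> skip
r=20=10100 popcount=2 -> skip
r=21=10101 popcount=3 -> skip
r=22=10110 popcount=3 -> skip
r=23=10111 popcount=4 -> KEEP
r=24=11000 popcount=2 -> skip
r=25=11001 popcount=3 -> skip
r=26=11010 popcount=3 -> skip
r=27=11011 popcount=4 -> KEEP
r=28=11100 popcount=3 -> skip
r=29=11101 popcount=4 -> KEEP
r=30=11110 popcount=4 -> KEEP
r=31=11111 popcount=5 -> skip
r=32=100000 popcount=1 -> skip
r=33=100001 popcount=2 -> skip
r=34=100010 popcount=2 -> skip
r=35=100011 popcount=3 -> skip
r=36=100100 popcount=2 -> skip
r=37=100101 popcount=3 -> skip
r=38=100110 popcount=3 -> skip
r=39=100111 popcount=4 -> KEEP
r=40=101000 popcount=2 -> skip
r=41=101001 popcount=3 -> skip
r=42=101010 popcount=3 -> skip
r=43=101011 popcount=4 -> KEEP
Kept rows: 15 23 27 29 30 39 43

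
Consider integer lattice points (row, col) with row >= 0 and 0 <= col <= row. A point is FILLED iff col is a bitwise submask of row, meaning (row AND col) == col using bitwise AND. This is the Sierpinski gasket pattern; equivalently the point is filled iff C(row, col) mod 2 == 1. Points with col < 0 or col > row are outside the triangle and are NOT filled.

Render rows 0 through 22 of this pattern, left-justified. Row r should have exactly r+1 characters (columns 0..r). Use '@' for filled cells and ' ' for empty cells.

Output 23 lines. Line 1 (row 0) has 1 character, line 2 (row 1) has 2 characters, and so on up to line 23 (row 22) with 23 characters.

Answer: @
@@
@ @
@@@@
@   @
@@  @@
@ @ @ @
@@@@@@@@
@       @
@@      @@
@ @     @ @
@@@@    @@@@
@   @   @   @
@@  @@  @@  @@
@ @ @ @ @ @ @ @
@@@@@@@@@@@@@@@@
@               @
@@              @@
@ @             @ @
@@@@            @@@@
@   @           @   @
@@  @@          @@  @@
@ @ @ @         @ @ @ @

Derivation:
r0=0: @
r1=1: @@
r2=10: @ @
r3=11: @@@@
r4=100: @   @
r5=101: @@  @@
r6=110: @ @ @ @
r7=111: @@@@@@@@
r8=1000: @       @
r9=1001: @@      @@
r10=1010: @ @     @ @
r11=1011: @@@@    @@@@
r12=1100: @   @   @   @
r13=1101: @@  @@  @@  @@
r14=1110: @ @ @ @ @ @ @ @
r15=1111: @@@@@@@@@@@@@@@@
r16=10000: @               @
r17=10001: @@              @@
r18=10010: @ @             @ @
r19=10011: @@@@            @@@@
r20=10100: @   @           @   @
r21=10101: @@  @@          @@  @@
r22=10110: @ @ @ @         @ @ @ @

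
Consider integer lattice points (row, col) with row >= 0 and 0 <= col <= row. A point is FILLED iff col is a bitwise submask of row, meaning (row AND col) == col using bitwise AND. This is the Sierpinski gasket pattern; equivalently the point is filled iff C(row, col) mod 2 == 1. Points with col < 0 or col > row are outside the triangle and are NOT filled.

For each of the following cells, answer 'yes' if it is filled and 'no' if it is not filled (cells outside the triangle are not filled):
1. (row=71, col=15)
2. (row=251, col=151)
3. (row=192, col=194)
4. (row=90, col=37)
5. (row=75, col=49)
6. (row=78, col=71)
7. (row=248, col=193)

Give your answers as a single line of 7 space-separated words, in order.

(71,15): row=0b1000111, col=0b1111, row AND col = 0b111 = 7; 7 != 15 -> empty
(251,151): row=0b11111011, col=0b10010111, row AND col = 0b10010011 = 147; 147 != 151 -> empty
(192,194): col outside [0, 192] -> not filled
(90,37): row=0b1011010, col=0b100101, row AND col = 0b0 = 0; 0 != 37 -> empty
(75,49): row=0b1001011, col=0b110001, row AND col = 0b1 = 1; 1 != 49 -> empty
(78,71): row=0b1001110, col=0b1000111, row AND col = 0b1000110 = 70; 70 != 71 -> empty
(248,193): row=0b11111000, col=0b11000001, row AND col = 0b11000000 = 192; 192 != 193 -> empty

Answer: no no no no no no no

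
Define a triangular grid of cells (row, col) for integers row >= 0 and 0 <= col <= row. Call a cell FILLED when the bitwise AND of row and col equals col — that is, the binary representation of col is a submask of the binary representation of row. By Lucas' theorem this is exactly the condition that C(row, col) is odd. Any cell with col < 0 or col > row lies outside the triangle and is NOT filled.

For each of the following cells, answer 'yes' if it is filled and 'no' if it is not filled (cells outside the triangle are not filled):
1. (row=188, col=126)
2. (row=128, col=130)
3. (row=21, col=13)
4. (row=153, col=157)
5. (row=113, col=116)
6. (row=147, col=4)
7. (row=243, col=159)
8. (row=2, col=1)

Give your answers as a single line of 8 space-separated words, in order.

(188,126): row=0b10111100, col=0b1111110, row AND col = 0b111100 = 60; 60 != 126 -> empty
(128,130): col outside [0, 128] -> not filled
(21,13): row=0b10101, col=0b1101, row AND col = 0b101 = 5; 5 != 13 -> empty
(153,157): col outside [0, 153] -> not filled
(113,116): col outside [0, 113] -> not filled
(147,4): row=0b10010011, col=0b100, row AND col = 0b0 = 0; 0 != 4 -> empty
(243,159): row=0b11110011, col=0b10011111, row AND col = 0b10010011 = 147; 147 != 159 -> empty
(2,1): row=0b10, col=0b1, row AND col = 0b0 = 0; 0 != 1 -> empty

Answer: no no no no no no no no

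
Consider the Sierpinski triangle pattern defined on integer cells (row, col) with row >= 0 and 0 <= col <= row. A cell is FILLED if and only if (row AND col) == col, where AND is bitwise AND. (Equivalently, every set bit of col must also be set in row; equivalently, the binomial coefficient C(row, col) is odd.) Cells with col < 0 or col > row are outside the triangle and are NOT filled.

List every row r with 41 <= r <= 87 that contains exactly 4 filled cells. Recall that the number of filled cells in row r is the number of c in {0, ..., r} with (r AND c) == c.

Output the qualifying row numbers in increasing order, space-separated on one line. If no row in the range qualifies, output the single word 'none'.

Row r has 2^popcount(r) filled cells, so we need popcount(r) = log2(4) = 2.
Scan r = 41..87 and keep those with exactly 2 one-bits:
r=41=101001 popcount=3 -> skip
r=42=101010 popcount=3 -> skip
r=43=101011 popcount=4 -> skip
r=44=101100 popcount=3 -> skip
r=45=101101 popcount=4 -> skip
r=46=101110 popcount=4 -> skip
r=47=101111 popcount=5 -> skip
r=48=110000 popcount=2 -> KEEP
r=49=110001 popcount=3 -> skip
r=50=110010 popcount=3 -> skip
r=51=110011 popcount=4 -> skip
r=52=110100 popcount=3 -> skip
r=53=110101 popcount=4 -> skip
r=54=110110 popcount=4 -> skip
r=55=110111 popcount=5 -> skip
r=56=111000 popcount=3 -> skip
r=57=111001 popcount=4 -> skip
r=58=111010 popcount=4 -> skip
r=59=111011 popcount=5 -> skip
r=60=111100 popcount=4 -> skip
r=61=111101 popcount=5 -> skip
r=62=111110 popcount=5 -> skip
r=63=111111 popcount=6 -> skip
r=64=1000000 popcount=1 -> skip
r=65=1000001 popcount=2 -> KEEP
r=66=1000010 popcount=2 -> KEEP
r=67=1000011 popcount=3 -> skip
r=68=1000100 popcount=2 -> KEEP
r=69=1000101 popcount=3 -> skip
r=70=1000110 popcount=3 -> skip
r=71=1000111 popcount=4 -> skip
r=72=1001000 popcount=2 -> KEEP
r=73=1001001 popcount=3 -> skip
r=74=1001010 popcount=3 -> skip
r=75=1001011 popcount=4 -> skip
r=76=1001100 popcount=3 -> skip
r=77=1001101 popcount=4 -> skip
r=78=1001110 popcount=4 -> skip
r=79=1001111 popcount=5 -> skip
r=80=1010000 popcount=2 -> KEEP
r=81=1010001 popcount=3 -> skip
r=82=1010010 popcount=3 -> skip
r=83=1010011 popcount=4 -> skip
r=84=1010100 popcount=3 -> skip
r=85=1010101 popcount=4 -> skip
r=86=1010110 popcount=4 -> skip
r=87=1010111 popcount=5 -> skip
Kept rows: 48 65 66 68 72 80

Answer: 48 65 66 68 72 80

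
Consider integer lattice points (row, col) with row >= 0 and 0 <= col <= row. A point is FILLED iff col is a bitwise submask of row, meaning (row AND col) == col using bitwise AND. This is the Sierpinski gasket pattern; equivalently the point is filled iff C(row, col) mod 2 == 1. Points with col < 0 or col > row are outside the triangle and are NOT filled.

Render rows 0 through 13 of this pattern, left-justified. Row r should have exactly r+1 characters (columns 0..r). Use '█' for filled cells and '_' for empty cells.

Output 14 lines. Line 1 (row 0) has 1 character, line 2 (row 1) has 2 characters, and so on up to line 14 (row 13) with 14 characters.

r0=0: █
r1=1: ██
r2=10: █_█
r3=11: ████
r4=100: █___█
r5=101: ██__██
r6=110: █_█_█_█
r7=111: ████████
r8=1000: █_______█
r9=1001: ██______██
r10=1010: █_█_____█_█
r11=1011: ████____████
r12=1100: █___█___█___█
r13=1101: ██__██__██__██

Answer: █
██
█_█
████
█___█
██__██
█_█_█_█
████████
█_______█
██______██
█_█_____█_█
████____████
█___█___█___█
██__██__██__██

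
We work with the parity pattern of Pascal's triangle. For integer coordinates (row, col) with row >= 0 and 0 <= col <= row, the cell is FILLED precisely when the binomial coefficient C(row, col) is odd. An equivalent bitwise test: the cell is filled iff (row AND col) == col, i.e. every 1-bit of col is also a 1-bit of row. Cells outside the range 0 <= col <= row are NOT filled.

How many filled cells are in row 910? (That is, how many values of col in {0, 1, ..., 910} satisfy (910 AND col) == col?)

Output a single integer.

Answer: 64

Derivation:
910 in binary = 1110001110
popcount(910) = number of 1-bits in 1110001110 = 6
A col c satisfies (910 AND c) == c iff every set bit of c is also set in 910; each of the 6 set bits of 910 can independently be on or off in c.
count = 2^6 = 64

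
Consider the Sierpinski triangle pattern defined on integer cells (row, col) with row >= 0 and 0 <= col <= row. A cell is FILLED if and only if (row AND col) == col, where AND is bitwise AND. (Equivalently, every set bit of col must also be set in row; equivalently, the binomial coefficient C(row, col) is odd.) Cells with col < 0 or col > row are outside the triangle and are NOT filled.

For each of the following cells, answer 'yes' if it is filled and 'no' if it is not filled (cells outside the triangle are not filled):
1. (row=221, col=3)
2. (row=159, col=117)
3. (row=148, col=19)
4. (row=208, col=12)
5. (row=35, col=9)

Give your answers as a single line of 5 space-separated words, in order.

(221,3): row=0b11011101, col=0b11, row AND col = 0b1 = 1; 1 != 3 -> empty
(159,117): row=0b10011111, col=0b1110101, row AND col = 0b10101 = 21; 21 != 117 -> empty
(148,19): row=0b10010100, col=0b10011, row AND col = 0b10000 = 16; 16 != 19 -> empty
(208,12): row=0b11010000, col=0b1100, row AND col = 0b0 = 0; 0 != 12 -> empty
(35,9): row=0b100011, col=0b1001, row AND col = 0b1 = 1; 1 != 9 -> empty

Answer: no no no no no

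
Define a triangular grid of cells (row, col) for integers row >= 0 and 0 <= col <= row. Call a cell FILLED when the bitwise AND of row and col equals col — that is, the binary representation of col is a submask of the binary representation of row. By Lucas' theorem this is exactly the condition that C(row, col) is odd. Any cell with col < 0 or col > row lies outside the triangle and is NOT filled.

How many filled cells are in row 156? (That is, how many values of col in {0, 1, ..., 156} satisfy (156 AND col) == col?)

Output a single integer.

156 in binary = 10011100
popcount(156) = number of 1-bits in 10011100 = 4
A col c satisfies (156 AND c) == c iff every set bit of c is also set in 156; each of the 4 set bits of 156 can independently be on or off in c.
count = 2^4 = 16

Answer: 16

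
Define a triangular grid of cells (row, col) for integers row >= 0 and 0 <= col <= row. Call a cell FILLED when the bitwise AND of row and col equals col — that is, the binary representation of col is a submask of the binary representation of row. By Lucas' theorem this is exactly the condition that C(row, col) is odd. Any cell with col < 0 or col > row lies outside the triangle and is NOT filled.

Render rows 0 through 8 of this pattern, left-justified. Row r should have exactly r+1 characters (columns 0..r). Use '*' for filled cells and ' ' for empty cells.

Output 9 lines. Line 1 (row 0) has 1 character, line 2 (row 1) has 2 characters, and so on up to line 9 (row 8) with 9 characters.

r0=0: *
r1=1: **
r2=10: * *
r3=11: ****
r4=100: *   *
r5=101: **  **
r6=110: * * * *
r7=111: ********
r8=1000: *       *

Answer: *
**
* *
****
*   *
**  **
* * * *
********
*       *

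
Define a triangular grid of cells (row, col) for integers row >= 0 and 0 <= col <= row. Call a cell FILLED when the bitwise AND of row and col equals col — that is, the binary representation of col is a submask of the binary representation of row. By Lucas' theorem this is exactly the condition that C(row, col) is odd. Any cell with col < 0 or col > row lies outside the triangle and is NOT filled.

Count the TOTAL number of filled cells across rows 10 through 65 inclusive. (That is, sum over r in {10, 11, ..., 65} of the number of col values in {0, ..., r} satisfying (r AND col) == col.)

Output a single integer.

Answer: 702

Derivation:
r10=1010 pc2: +4 =4
r11=1011 pc3: +8 =12
r12=1100 pc2: +4 =16
r13=1101 pc3: +8 =24
r14=1110 pc3: +8 =32
r15=1111 pc4: +16 =48
r16=10000 pc1: +2 =50
r17=10001 pc2: +4 =54
r18=10010 pc2: +4 =58
r19=10011 pc3: +8 =66
r20=10100 pc2: +4 =70
r21=10101 pc3: +8 =78
r22=10110 pc3: +8 =86
r23=10111 pc4: +16 =102
r24=11000 pc2: +4 =106
r25=11001 pc3: +8 =114
r26=11010 pc3: +8 =122
r27=11011 pc4: +16 =138
r28=11100 pc3: +8 =146
r29=11101 pc4: +16 =162
r30=11110 pc4: +16 =178
r31=11111 pc5: +32 =210
r32=100000 pc1: +2 =212
r33=100001 pc2: +4 =216
r34=100010 pc2: +4 =220
r35=100011 pc3: +8 =228
r36=100100 pc2: +4 =232
r37=100101 pc3: +8 =240
r38=100110 pc3: +8 =248
r39=100111 pc4: +16 =264
r40=101000 pc2: +4 =268
r41=101001 pc3: +8 =276
r42=101010 pc3: +8 =284
r43=101011 pc4: +16 =300
r44=101100 pc3: +8 =308
r45=101101 pc4: +16 =324
r46=101110 pc4: +16 =340
r47=101111 pc5: +32 =372
r48=110000 pc2: +4 =376
r49=110001 pc3: +8 =384
r50=110010 pc3: +8 =392
r51=110011 pc4: +16 =408
r52=110100 pc3: +8 =416
r53=110101 pc4: +16 =432
r54=110110 pc4: +16 =448
r55=110111 pc5: +32 =480
r56=111000 pc3: +8 =488
r57=111001 pc4: +16 =504
r58=111010 pc4: +16 =520
r59=111011 pc5: +32 =552
r60=111100 pc4: +16 =568
r61=111101 pc5: +32 =600
r62=111110 pc5: +32 =632
r63=111111 pc6: +64 =696
r64=1000000 pc1: +2 =698
r65=1000001 pc2: +4 =702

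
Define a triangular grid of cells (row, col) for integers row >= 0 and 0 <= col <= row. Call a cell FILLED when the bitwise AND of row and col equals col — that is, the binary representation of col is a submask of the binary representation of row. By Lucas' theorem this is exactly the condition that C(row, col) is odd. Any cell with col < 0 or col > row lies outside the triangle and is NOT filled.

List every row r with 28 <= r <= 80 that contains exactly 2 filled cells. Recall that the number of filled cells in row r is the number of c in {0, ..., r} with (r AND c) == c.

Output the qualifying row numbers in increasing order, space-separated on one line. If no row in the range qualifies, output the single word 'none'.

Answer: 32 64

Derivation:
Row r has 2^popcount(r) filled cells, so we need popcount(r) = log2(2) = 1.
Scan r = 28..80 and keep those with exactly 1 one-bits:
r=28=11100 popcount=3 -> skip
r=29=11101 popcount=4 -> skip
r=30=11110 popcount=4 -> skip
r=31=11111 popcount=5 -> skip
r=32=100000 popcount=1 -> KEEP
r=33=100001 popcount=2 -> skip
r=34=100010 popcount=2 -> skip
r=35=100011 popcount=3 -> skip
r=36=100100 popcount=2 -> skip
r=37=100101 popcount=3 -> skip
r=38=100110 popcount=3 -> skip
r=39=100111 popcount=4 -> skip
r=40=101000 popcount=2 -> skip
r=41=101001 popcount=3 -> skip
r=42=101010 popcount=3 -> skip
r=43=101011 popcount=4 -> skip
r=44=101100 popcount=3 -> skip
r=45=101101 popcount=4 -> skip
r=46=101110 popcount=4 -> skip
r=47=101111 popcount=5 -> skip
r=48=110000 popcount=2 -> skip
r=49=110001 popcount=3 -> skip
r=50=110010 popcount=3 -> skip
r=51=110011 popcount=4 -> skip
r=52=110100 popcount=3 -> skip
r=53=110101 popcount=4 -> skip
r=54=110110 popcount=4 -> skip
r=55=110111 popcount=5 -> skip
r=56=111000 popcount=3 -> skip
r=57=111001 popcount=4 -> skip
r=58=111010 popcount=4 -> skip
r=59=111011 popcount=5 -> skip
r=60=111100 popcount=4 -> skip
r=61=111101 popcount=5 -> skip
r=62=111110 popcount=5 -> skip
r=63=111111 popcount=6 -> skip
r=64=1000000 popcount=1 -> KEEP
r=65=1000001 popcount=2 -> skip
r=66=1000010 popcount=2 -> skip
r=67=1000011 popcount=3 -> skip
r=68=1000100 popcount=2 -> skip
r=69=1000101 popcount=3 -> skip
r=70=1000110 popcount=3 -> skip
r=71=1000111 popcount=4 -> skip
r=72=1001000 popcount=2 -> skip
r=73=1001001 popcount=3 -> skip
r=74=1001010 popcount=3 -> skip
r=75=1001011 popcount=4 -> skip
r=76=1001100 popcount=3 -> skip
r=77=1001101 popcount=4 -> skip
r=78=1001110 popcount=4 -> skip
r=79=1001111 popcount=5 -> skip
r=80=1010000 popcount=2 -> skip
Kept rows: 32 64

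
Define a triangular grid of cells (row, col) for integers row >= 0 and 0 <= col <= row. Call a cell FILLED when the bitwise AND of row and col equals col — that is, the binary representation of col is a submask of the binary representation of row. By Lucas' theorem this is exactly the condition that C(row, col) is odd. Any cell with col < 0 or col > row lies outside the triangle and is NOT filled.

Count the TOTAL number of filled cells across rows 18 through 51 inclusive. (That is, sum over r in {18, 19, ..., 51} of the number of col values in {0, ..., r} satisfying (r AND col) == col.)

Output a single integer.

Answer: 354

Derivation:
r18=10010 pc2: +4 =4
r19=10011 pc3: +8 =12
r20=10100 pc2: +4 =16
r21=10101 pc3: +8 =24
r22=10110 pc3: +8 =32
r23=10111 pc4: +16 =48
r24=11000 pc2: +4 =52
r25=11001 pc3: +8 =60
r26=11010 pc3: +8 =68
r27=11011 pc4: +16 =84
r28=11100 pc3: +8 =92
r29=11101 pc4: +16 =108
r30=11110 pc4: +16 =124
r31=11111 pc5: +32 =156
r32=100000 pc1: +2 =158
r33=100001 pc2: +4 =162
r34=100010 pc2: +4 =166
r35=100011 pc3: +8 =174
r36=100100 pc2: +4 =178
r37=100101 pc3: +8 =186
r38=100110 pc3: +8 =194
r39=100111 pc4: +16 =210
r40=101000 pc2: +4 =214
r41=101001 pc3: +8 =222
r42=101010 pc3: +8 =230
r43=101011 pc4: +16 =246
r44=101100 pc3: +8 =254
r45=101101 pc4: +16 =270
r46=101110 pc4: +16 =286
r47=101111 pc5: +32 =318
r48=110000 pc2: +4 =322
r49=110001 pc3: +8 =330
r50=110010 pc3: +8 =338
r51=110011 pc4: +16 =354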